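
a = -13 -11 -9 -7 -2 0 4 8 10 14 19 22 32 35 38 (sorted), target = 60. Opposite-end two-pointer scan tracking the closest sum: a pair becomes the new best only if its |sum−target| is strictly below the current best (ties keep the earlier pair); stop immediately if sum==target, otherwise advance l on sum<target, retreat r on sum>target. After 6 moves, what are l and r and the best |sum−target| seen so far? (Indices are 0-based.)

l=6, r=14, best |Δ|=22

[0,14] -13+38=25 d=35 * → l++
[1,14] -11+38=27 d=33 * → l++
[2,14] -9+38=29 d=31 * → l++
[3,14] -7+38=31 d=29 * → l++
[4,14] -2+38=36 d=24 * → l++
[5,14] 0+38=38 d=22 * → l++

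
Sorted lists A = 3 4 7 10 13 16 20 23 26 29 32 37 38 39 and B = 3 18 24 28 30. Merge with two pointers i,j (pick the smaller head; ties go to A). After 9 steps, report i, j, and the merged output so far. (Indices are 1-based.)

i=8, j=3, merged so far=[3, 3, 4, 7, 10, 13, 16, 18, 20]

[i=1,j=1] A[i]=3<=B[j]=3 take 3 → i++
[i=2,j=1] A[i]=4>B[j]=3 take 3 → j++
[i=2,j=2] A[i]=4<=B[j]=18 take 4 → i++
[i=3,j=2] A[i]=7<=B[j]=18 take 7 → i++
[i=4,j=2] A[i]=10<=B[j]=18 take 10 → i++
[i=5,j=2] A[i]=13<=B[j]=18 take 13 → i++
[i=6,j=2] A[i]=16<=B[j]=18 take 16 → i++
[i=7,j=2] A[i]=20>B[j]=18 take 18 → j++
[i=7,j=3] A[i]=20<=B[j]=24 take 20 → i++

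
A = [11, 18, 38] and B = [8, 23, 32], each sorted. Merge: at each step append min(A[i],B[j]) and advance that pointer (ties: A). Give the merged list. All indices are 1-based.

[8, 11, 18, 23, 32, 38]

i=1 j=1: A[i]=11>B[j]=8 take 8, j++
i=1 j=2: A[i]=11<=B[j]=23 take 11, i++
i=2 j=2: A[i]=18<=B[j]=23 take 18, i++
i=3 j=2: A[i]=38>B[j]=23 take 23, j++
i=3 j=3: A[i]=38>B[j]=32 take 32, j++
i=3 j=4: B done, take A[i]=38, i++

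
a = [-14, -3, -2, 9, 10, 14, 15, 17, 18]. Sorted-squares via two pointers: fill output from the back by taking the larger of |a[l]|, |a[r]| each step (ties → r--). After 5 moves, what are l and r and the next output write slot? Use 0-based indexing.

l=1, r=4, next write slot=3

[0,8] |-14|<=|18| out[8]=324 → r--
[0,7] |-14|<=|17| out[7]=289 → r--
[0,6] |-14|<=|15| out[6]=225 → r--
[0,5] |-14|<=|14| out[5]=196 → r--
[0,4] |-14|>|10| out[4]=196 → l++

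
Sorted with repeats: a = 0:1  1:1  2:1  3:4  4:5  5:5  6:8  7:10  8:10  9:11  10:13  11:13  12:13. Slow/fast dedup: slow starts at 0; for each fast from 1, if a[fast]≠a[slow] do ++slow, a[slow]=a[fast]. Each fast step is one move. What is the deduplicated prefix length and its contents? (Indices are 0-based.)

length 7; prefix = [1, 4, 5, 8, 10, 11, 13]

slow=0 fast=1: a[fast]=1=a[slow] dup, fast++
slow=0 fast=2: a[fast]=1=a[slow] dup, fast++
slow=0 fast=3: a[fast]=4≠a[slow]=1 write a[1]=4, slow++,fast++
slow=1 fast=4: a[fast]=5≠a[slow]=4 write a[2]=5, slow++,fast++
slow=2 fast=5: a[fast]=5=a[slow] dup, fast++
slow=2 fast=6: a[fast]=8≠a[slow]=5 write a[3]=8, slow++,fast++
slow=3 fast=7: a[fast]=10≠a[slow]=8 write a[4]=10, slow++,fast++
slow=4 fast=8: a[fast]=10=a[slow] dup, fast++
slow=4 fast=9: a[fast]=11≠a[slow]=10 write a[5]=11, slow++,fast++
slow=5 fast=10: a[fast]=13≠a[slow]=11 write a[6]=13, slow++,fast++
slow=6 fast=11: a[fast]=13=a[slow] dup, fast++
slow=6 fast=12: a[fast]=13=a[slow] dup, fast++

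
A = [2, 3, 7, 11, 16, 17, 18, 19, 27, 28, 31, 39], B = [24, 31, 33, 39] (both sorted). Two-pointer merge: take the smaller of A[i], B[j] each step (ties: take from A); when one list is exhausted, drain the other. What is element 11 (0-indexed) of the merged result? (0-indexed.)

merged[11] = 31

[i=0,j=0] A[i]=2<=B[j]=24 take 2 → i++
[i=1,j=0] A[i]=3<=B[j]=24 take 3 → i++
[i=2,j=0] A[i]=7<=B[j]=24 take 7 → i++
[i=3,j=0] A[i]=11<=B[j]=24 take 11 → i++
[i=4,j=0] A[i]=16<=B[j]=24 take 16 → i++
[i=5,j=0] A[i]=17<=B[j]=24 take 17 → i++
[i=6,j=0] A[i]=18<=B[j]=24 take 18 → i++
[i=7,j=0] A[i]=19<=B[j]=24 take 19 → i++
[i=8,j=0] A[i]=27>B[j]=24 take 24 → j++
[i=8,j=1] A[i]=27<=B[j]=31 take 27 → i++
[i=9,j=1] A[i]=28<=B[j]=31 take 28 → i++
[i=10,j=1] A[i]=31<=B[j]=31 take 31 → i++
[i=11,j=1] A[i]=39>B[j]=31 take 31 → j++
[i=11,j=2] A[i]=39>B[j]=33 take 33 → j++
[i=11,j=3] A[i]=39<=B[j]=39 take 39 → i++
[i=12,j=3] A done, take B[j]=39 → j++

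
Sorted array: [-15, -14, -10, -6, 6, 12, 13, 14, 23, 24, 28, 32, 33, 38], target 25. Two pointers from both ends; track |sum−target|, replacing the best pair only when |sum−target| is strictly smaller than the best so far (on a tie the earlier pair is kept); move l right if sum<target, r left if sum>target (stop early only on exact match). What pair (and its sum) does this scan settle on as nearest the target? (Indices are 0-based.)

[0,13] -15+38=23 d=2 * → l++
[1,13] -14+38=24 d=1 * → l++
[2,13] -10+38=28 d=3 → r--
[2,12] -10+33=23 d=2 → l++
[3,12] -6+33=27 d=2 → r--
[3,11] -6+32=26 d=1 → r--
[3,10] -6+28=22 d=3 → l++
[4,10] 6+28=34 d=9 → r--
[4,9] 6+24=30 d=5 → r--
[4,8] 6+23=29 d=4 → r--
[4,7] 6+14=20 d=5 → l++
[5,7] 12+14=26 d=1 → r--
[5,6] 12+13=25 d=0 * → stop

pair (12, 13) with sum 25 (|Δ|=0)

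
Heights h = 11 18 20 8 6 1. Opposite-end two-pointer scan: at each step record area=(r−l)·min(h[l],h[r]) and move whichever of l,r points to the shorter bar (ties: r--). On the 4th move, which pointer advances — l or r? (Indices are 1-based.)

l

l=1 r=6: min(11,1)*5=5 best=5 *, r--
l=1 r=5: min(11,6)*4=24 best=24 *, r--
l=1 r=4: min(11,8)*3=24 best=24, r--
l=1 r=3: min(11,20)*2=22 best=24, l++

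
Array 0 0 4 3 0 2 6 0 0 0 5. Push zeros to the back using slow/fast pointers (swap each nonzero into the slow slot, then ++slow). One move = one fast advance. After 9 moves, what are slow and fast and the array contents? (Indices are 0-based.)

slow=4, fast=9, a=[4, 3, 2, 6, 0, 0, 0, 0, 0, 0, 5]

(s=0,f=0) a[fast]=0 → fast++
(s=0,f=1) a[fast]=0 → fast++
(s=0,f=2) a[fast]=4≠0 swap→a[0]=4 → slow++,fast++
(s=1,f=3) a[fast]=3≠0 swap→a[1]=3 → slow++,fast++
(s=2,f=4) a[fast]=0 → fast++
(s=2,f=5) a[fast]=2≠0 swap→a[2]=2 → slow++,fast++
(s=3,f=6) a[fast]=6≠0 swap→a[3]=6 → slow++,fast++
(s=4,f=7) a[fast]=0 → fast++
(s=4,f=8) a[fast]=0 → fast++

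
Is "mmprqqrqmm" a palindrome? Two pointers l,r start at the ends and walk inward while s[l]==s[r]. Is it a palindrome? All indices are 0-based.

[0,9] 'm'=='m' → l++,r--
[1,8] 'm'=='m' → l++,r--
[2,7] 'p'!='q' → stop

not a palindrome (mismatch at 2,7)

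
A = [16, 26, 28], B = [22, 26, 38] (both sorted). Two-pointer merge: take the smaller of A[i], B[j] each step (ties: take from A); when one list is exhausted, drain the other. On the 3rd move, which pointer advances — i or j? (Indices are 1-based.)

i

[i=1,j=1] A[i]=16<=B[j]=22 take 16 → i++
[i=2,j=1] A[i]=26>B[j]=22 take 22 → j++
[i=2,j=2] A[i]=26<=B[j]=26 take 26 → i++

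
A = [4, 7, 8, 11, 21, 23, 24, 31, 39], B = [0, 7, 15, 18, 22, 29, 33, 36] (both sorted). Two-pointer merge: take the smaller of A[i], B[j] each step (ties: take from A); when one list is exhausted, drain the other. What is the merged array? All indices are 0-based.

[i=0,j=0] A[i]=4>B[j]=0 take 0 → j++
[i=0,j=1] A[i]=4<=B[j]=7 take 4 → i++
[i=1,j=1] A[i]=7<=B[j]=7 take 7 → i++
[i=2,j=1] A[i]=8>B[j]=7 take 7 → j++
[i=2,j=2] A[i]=8<=B[j]=15 take 8 → i++
[i=3,j=2] A[i]=11<=B[j]=15 take 11 → i++
[i=4,j=2] A[i]=21>B[j]=15 take 15 → j++
[i=4,j=3] A[i]=21>B[j]=18 take 18 → j++
[i=4,j=4] A[i]=21<=B[j]=22 take 21 → i++
[i=5,j=4] A[i]=23>B[j]=22 take 22 → j++
[i=5,j=5] A[i]=23<=B[j]=29 take 23 → i++
[i=6,j=5] A[i]=24<=B[j]=29 take 24 → i++
[i=7,j=5] A[i]=31>B[j]=29 take 29 → j++
[i=7,j=6] A[i]=31<=B[j]=33 take 31 → i++
[i=8,j=6] A[i]=39>B[j]=33 take 33 → j++
[i=8,j=7] A[i]=39>B[j]=36 take 36 → j++
[i=8,j=8] B done, take A[i]=39 → i++

[0, 4, 7, 7, 8, 11, 15, 18, 21, 22, 23, 24, 29, 31, 33, 36, 39]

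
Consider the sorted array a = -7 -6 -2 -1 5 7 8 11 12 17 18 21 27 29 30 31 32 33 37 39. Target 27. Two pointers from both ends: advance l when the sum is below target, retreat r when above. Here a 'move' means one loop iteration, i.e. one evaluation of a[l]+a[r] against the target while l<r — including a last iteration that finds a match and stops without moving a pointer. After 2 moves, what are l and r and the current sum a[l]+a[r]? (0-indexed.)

[0,19] -7+39=32 >27 → r--
[0,18] -7+37=30 >27 → r--

l=0, r=17, sum=26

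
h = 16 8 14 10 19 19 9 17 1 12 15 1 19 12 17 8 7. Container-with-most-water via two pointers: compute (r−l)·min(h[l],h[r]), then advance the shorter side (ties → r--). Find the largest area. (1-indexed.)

max area = 224

l=1 r=17: min(16,7)*16=112 best=112 *, r--
l=1 r=16: min(16,8)*15=120 best=120 *, r--
l=1 r=15: min(16,17)*14=224 best=224 *, l++
l=2 r=15: min(8,17)*13=104 best=224, l++
l=3 r=15: min(14,17)*12=168 best=224, l++
l=4 r=15: min(10,17)*11=110 best=224, l++
l=5 r=15: min(19,17)*10=170 best=224, r--
l=5 r=14: min(19,12)*9=108 best=224, r--
l=5 r=13: min(19,19)*8=152 best=224, r--
l=5 r=12: min(19,1)*7=7 best=224, r--
l=5 r=11: min(19,15)*6=90 best=224, r--
l=5 r=10: min(19,12)*5=60 best=224, r--
l=5 r=9: min(19,1)*4=4 best=224, r--
l=5 r=8: min(19,17)*3=51 best=224, r--
l=5 r=7: min(19,9)*2=18 best=224, r--
l=5 r=6: min(19,19)*1=19 best=224, r--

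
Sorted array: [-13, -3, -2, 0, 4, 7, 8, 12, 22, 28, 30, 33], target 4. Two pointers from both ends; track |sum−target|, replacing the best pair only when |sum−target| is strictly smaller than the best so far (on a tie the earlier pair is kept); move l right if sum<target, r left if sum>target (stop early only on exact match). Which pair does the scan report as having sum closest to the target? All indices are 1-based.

l=1 r=12: -13+33=20 d=16 *, r--
l=1 r=11: -13+30=17 d=13 *, r--
l=1 r=10: -13+28=15 d=11 *, r--
l=1 r=9: -13+22=9 d=5 *, r--
l=1 r=8: -13+12=-1 d=5, l++
l=2 r=8: -3+12=9 d=5, r--
l=2 r=7: -3+8=5 d=1 *, r--
l=2 r=6: -3+7=4 d=0 *, stop

pair (-3, 7) with sum 4 (|Δ|=0)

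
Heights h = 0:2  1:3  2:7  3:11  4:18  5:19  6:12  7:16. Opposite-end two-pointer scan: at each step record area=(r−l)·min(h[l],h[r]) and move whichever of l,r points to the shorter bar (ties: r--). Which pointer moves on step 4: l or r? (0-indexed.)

l=0 r=7: min(2,16)*7=14 best=14 *, l++
l=1 r=7: min(3,16)*6=18 best=18 *, l++
l=2 r=7: min(7,16)*5=35 best=35 *, l++
l=3 r=7: min(11,16)*4=44 best=44 *, l++

l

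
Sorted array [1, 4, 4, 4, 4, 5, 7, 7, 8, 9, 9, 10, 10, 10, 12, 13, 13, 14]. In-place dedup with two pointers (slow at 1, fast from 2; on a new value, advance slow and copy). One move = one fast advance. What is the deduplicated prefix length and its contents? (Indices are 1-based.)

slow=1 fast=2: a[fast]=4≠a[slow]=1 write a[2]=4, slow++,fast++
slow=2 fast=3: a[fast]=4=a[slow] dup, fast++
slow=2 fast=4: a[fast]=4=a[slow] dup, fast++
slow=2 fast=5: a[fast]=4=a[slow] dup, fast++
slow=2 fast=6: a[fast]=5≠a[slow]=4 write a[3]=5, slow++,fast++
slow=3 fast=7: a[fast]=7≠a[slow]=5 write a[4]=7, slow++,fast++
slow=4 fast=8: a[fast]=7=a[slow] dup, fast++
slow=4 fast=9: a[fast]=8≠a[slow]=7 write a[5]=8, slow++,fast++
slow=5 fast=10: a[fast]=9≠a[slow]=8 write a[6]=9, slow++,fast++
slow=6 fast=11: a[fast]=9=a[slow] dup, fast++
slow=6 fast=12: a[fast]=10≠a[slow]=9 write a[7]=10, slow++,fast++
slow=7 fast=13: a[fast]=10=a[slow] dup, fast++
slow=7 fast=14: a[fast]=10=a[slow] dup, fast++
slow=7 fast=15: a[fast]=12≠a[slow]=10 write a[8]=12, slow++,fast++
slow=8 fast=16: a[fast]=13≠a[slow]=12 write a[9]=13, slow++,fast++
slow=9 fast=17: a[fast]=13=a[slow] dup, fast++
slow=9 fast=18: a[fast]=14≠a[slow]=13 write a[10]=14, slow++,fast++

length 10; prefix = [1, 4, 5, 7, 8, 9, 10, 12, 13, 14]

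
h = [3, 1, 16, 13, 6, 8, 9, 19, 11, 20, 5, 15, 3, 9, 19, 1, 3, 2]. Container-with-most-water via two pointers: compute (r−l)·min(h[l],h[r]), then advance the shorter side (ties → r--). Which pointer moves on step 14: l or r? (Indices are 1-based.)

r

l=1 r=18: min(3,2)*17=34 best=34 *, r--
l=1 r=17: min(3,3)*16=48 best=48 *, r--
l=1 r=16: min(3,1)*15=15 best=48, r--
l=1 r=15: min(3,19)*14=42 best=48, l++
l=2 r=15: min(1,19)*13=13 best=48, l++
l=3 r=15: min(16,19)*12=192 best=192 *, l++
l=4 r=15: min(13,19)*11=143 best=192, l++
l=5 r=15: min(6,19)*10=60 best=192, l++
l=6 r=15: min(8,19)*9=72 best=192, l++
l=7 r=15: min(9,19)*8=72 best=192, l++
l=8 r=15: min(19,19)*7=133 best=192, r--
l=8 r=14: min(19,9)*6=54 best=192, r--
l=8 r=13: min(19,3)*5=15 best=192, r--
l=8 r=12: min(19,15)*4=60 best=192, r--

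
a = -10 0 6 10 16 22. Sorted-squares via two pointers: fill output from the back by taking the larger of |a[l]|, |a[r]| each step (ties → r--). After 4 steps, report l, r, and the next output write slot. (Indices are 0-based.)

[0,5] |-10|<=|22| out[5]=484 → r--
[0,4] |-10|<=|16| out[4]=256 → r--
[0,3] |-10|<=|10| out[3]=100 → r--
[0,2] |-10|>|6| out[2]=100 → l++

l=1, r=2, next write slot=1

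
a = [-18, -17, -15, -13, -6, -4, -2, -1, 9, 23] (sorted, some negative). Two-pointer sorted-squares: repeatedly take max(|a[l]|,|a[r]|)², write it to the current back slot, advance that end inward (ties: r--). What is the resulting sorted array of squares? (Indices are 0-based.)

l=0 r=9: |-18|<=|23| out[9]=529, r--
l=0 r=8: |-18|>|9| out[8]=324, l++
l=1 r=8: |-17|>|9| out[7]=289, l++
l=2 r=8: |-15|>|9| out[6]=225, l++
l=3 r=8: |-13|>|9| out[5]=169, l++
l=4 r=8: |-6|<=|9| out[4]=81, r--
l=4 r=7: |-6|>|-1| out[3]=36, l++
l=5 r=7: |-4|>|-1| out[2]=16, l++
l=6 r=7: |-2|>|-1| out[1]=4, l++
l=7 r=7: |-1|<=|-1| out[0]=1, r--

[1, 4, 16, 36, 81, 169, 225, 289, 324, 529]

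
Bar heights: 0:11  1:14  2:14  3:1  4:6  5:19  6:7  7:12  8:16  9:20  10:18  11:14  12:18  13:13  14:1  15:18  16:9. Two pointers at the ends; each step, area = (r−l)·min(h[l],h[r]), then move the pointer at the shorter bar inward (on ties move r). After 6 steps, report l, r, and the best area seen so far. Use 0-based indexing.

l=0 r=16: min(11,9)*16=144 best=144 *, r--
l=0 r=15: min(11,18)*15=165 best=165 *, l++
l=1 r=15: min(14,18)*14=196 best=196 *, l++
l=2 r=15: min(14,18)*13=182 best=196, l++
l=3 r=15: min(1,18)*12=12 best=196, l++
l=4 r=15: min(6,18)*11=66 best=196, l++

l=5, r=15, best area=196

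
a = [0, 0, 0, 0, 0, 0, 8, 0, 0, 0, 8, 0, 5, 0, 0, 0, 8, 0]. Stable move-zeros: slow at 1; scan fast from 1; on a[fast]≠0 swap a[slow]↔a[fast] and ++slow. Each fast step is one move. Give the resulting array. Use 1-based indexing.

[8, 8, 5, 8, 0, 0, 0, 0, 0, 0, 0, 0, 0, 0, 0, 0, 0, 0]

slow=1 fast=1: a[fast]=0, fast++
slow=1 fast=2: a[fast]=0, fast++
slow=1 fast=3: a[fast]=0, fast++
slow=1 fast=4: a[fast]=0, fast++
slow=1 fast=5: a[fast]=0, fast++
slow=1 fast=6: a[fast]=0, fast++
slow=1 fast=7: a[fast]=8≠0 swap→a[1]=8, slow++,fast++
slow=2 fast=8: a[fast]=0, fast++
slow=2 fast=9: a[fast]=0, fast++
slow=2 fast=10: a[fast]=0, fast++
slow=2 fast=11: a[fast]=8≠0 swap→a[2]=8, slow++,fast++
slow=3 fast=12: a[fast]=0, fast++
slow=3 fast=13: a[fast]=5≠0 swap→a[3]=5, slow++,fast++
slow=4 fast=14: a[fast]=0, fast++
slow=4 fast=15: a[fast]=0, fast++
slow=4 fast=16: a[fast]=0, fast++
slow=4 fast=17: a[fast]=8≠0 swap→a[4]=8, slow++,fast++
slow=5 fast=18: a[fast]=0, fast++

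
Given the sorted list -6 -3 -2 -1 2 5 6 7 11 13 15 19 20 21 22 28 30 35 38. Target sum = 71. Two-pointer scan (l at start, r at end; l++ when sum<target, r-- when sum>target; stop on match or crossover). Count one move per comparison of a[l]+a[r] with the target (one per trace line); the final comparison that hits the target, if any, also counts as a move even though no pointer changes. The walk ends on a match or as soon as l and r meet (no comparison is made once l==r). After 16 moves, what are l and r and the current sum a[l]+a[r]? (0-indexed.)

l=16, r=18, sum=68

[0,18] -6+38=32 <71 → l++
[1,18] -3+38=35 <71 → l++
[2,18] -2+38=36 <71 → l++
[3,18] -1+38=37 <71 → l++
[4,18] 2+38=40 <71 → l++
[5,18] 5+38=43 <71 → l++
[6,18] 6+38=44 <71 → l++
[7,18] 7+38=45 <71 → l++
[8,18] 11+38=49 <71 → l++
[9,18] 13+38=51 <71 → l++
[10,18] 15+38=53 <71 → l++
[11,18] 19+38=57 <71 → l++
[12,18] 20+38=58 <71 → l++
[13,18] 21+38=59 <71 → l++
[14,18] 22+38=60 <71 → l++
[15,18] 28+38=66 <71 → l++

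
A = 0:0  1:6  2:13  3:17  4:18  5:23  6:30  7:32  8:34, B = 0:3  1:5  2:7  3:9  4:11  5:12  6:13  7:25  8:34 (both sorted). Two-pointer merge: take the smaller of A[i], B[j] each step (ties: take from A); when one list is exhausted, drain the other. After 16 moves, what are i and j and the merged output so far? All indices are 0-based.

i=0 j=0: A[i]=0<=B[j]=3 take 0, i++
i=1 j=0: A[i]=6>B[j]=3 take 3, j++
i=1 j=1: A[i]=6>B[j]=5 take 5, j++
i=1 j=2: A[i]=6<=B[j]=7 take 6, i++
i=2 j=2: A[i]=13>B[j]=7 take 7, j++
i=2 j=3: A[i]=13>B[j]=9 take 9, j++
i=2 j=4: A[i]=13>B[j]=11 take 11, j++
i=2 j=5: A[i]=13>B[j]=12 take 12, j++
i=2 j=6: A[i]=13<=B[j]=13 take 13, i++
i=3 j=6: A[i]=17>B[j]=13 take 13, j++
i=3 j=7: A[i]=17<=B[j]=25 take 17, i++
i=4 j=7: A[i]=18<=B[j]=25 take 18, i++
i=5 j=7: A[i]=23<=B[j]=25 take 23, i++
i=6 j=7: A[i]=30>B[j]=25 take 25, j++
i=6 j=8: A[i]=30<=B[j]=34 take 30, i++
i=7 j=8: A[i]=32<=B[j]=34 take 32, i++

i=8, j=8, merged so far=[0, 3, 5, 6, 7, 9, 11, 12, 13, 13, 17, 18, 23, 25, 30, 32]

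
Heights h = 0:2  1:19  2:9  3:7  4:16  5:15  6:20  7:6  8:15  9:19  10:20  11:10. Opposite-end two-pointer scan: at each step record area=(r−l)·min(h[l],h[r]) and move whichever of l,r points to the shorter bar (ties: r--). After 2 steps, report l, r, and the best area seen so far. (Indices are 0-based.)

l=1, r=10, best area=100

[0,11] min(2,10)*11=22 best=22 * → l++
[1,11] min(19,10)*10=100 best=100 * → r--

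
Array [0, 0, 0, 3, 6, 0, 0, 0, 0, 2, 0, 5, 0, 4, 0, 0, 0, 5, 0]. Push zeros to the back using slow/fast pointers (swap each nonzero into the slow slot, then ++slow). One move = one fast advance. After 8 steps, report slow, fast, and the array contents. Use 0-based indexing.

(s=0,f=0) a[fast]=0 → fast++
(s=0,f=1) a[fast]=0 → fast++
(s=0,f=2) a[fast]=0 → fast++
(s=0,f=3) a[fast]=3≠0 swap→a[0]=3 → slow++,fast++
(s=1,f=4) a[fast]=6≠0 swap→a[1]=6 → slow++,fast++
(s=2,f=5) a[fast]=0 → fast++
(s=2,f=6) a[fast]=0 → fast++
(s=2,f=7) a[fast]=0 → fast++

slow=2, fast=8, a=[3, 6, 0, 0, 0, 0, 0, 0, 0, 2, 0, 5, 0, 4, 0, 0, 0, 5, 0]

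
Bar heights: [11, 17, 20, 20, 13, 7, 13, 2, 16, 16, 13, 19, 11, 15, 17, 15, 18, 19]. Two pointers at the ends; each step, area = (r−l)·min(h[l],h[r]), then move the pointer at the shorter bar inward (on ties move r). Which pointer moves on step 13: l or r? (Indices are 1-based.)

r

[1,18] min(11,19)*17=187 best=187 * → l++
[2,18] min(17,19)*16=272 best=272 * → l++
[3,18] min(20,19)*15=285 best=285 * → r--
[3,17] min(20,18)*14=252 best=285 → r--
[3,16] min(20,15)*13=195 best=285 → r--
[3,15] min(20,17)*12=204 best=285 → r--
[3,14] min(20,15)*11=165 best=285 → r--
[3,13] min(20,11)*10=110 best=285 → r--
[3,12] min(20,19)*9=171 best=285 → r--
[3,11] min(20,13)*8=104 best=285 → r--
[3,10] min(20,16)*7=112 best=285 → r--
[3,9] min(20,16)*6=96 best=285 → r--
[3,8] min(20,2)*5=10 best=285 → r--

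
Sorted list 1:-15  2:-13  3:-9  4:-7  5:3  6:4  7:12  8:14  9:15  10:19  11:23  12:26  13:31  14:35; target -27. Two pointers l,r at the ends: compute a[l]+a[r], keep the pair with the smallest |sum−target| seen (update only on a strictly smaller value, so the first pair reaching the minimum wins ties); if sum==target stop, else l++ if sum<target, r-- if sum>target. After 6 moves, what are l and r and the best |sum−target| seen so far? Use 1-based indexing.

[1,14] -15+35=20 d=47 * → r--
[1,13] -15+31=16 d=43 * → r--
[1,12] -15+26=11 d=38 * → r--
[1,11] -15+23=8 d=35 * → r--
[1,10] -15+19=4 d=31 * → r--
[1,9] -15+15=0 d=27 * → r--

l=1, r=8, best |Δ|=27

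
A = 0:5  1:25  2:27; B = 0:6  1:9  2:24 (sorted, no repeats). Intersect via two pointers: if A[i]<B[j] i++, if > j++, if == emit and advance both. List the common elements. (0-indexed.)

intersection = []

[i=0,j=0] 5<6 → i++
[i=1,j=0] 25>6 → j++
[i=1,j=1] 25>9 → j++
[i=1,j=2] 25>24 → j++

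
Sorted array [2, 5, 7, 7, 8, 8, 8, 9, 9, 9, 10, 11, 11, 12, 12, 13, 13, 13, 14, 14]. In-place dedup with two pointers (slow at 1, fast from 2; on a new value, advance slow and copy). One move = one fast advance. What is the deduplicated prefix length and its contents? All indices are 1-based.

(s=1,f=2) a[fast]=5≠a[slow]=2 write a[2]=5 → slow++,fast++
(s=2,f=3) a[fast]=7≠a[slow]=5 write a[3]=7 → slow++,fast++
(s=3,f=4) a[fast]=7=a[slow] dup → fast++
(s=3,f=5) a[fast]=8≠a[slow]=7 write a[4]=8 → slow++,fast++
(s=4,f=6) a[fast]=8=a[slow] dup → fast++
(s=4,f=7) a[fast]=8=a[slow] dup → fast++
(s=4,f=8) a[fast]=9≠a[slow]=8 write a[5]=9 → slow++,fast++
(s=5,f=9) a[fast]=9=a[slow] dup → fast++
(s=5,f=10) a[fast]=9=a[slow] dup → fast++
(s=5,f=11) a[fast]=10≠a[slow]=9 write a[6]=10 → slow++,fast++
(s=6,f=12) a[fast]=11≠a[slow]=10 write a[7]=11 → slow++,fast++
(s=7,f=13) a[fast]=11=a[slow] dup → fast++
(s=7,f=14) a[fast]=12≠a[slow]=11 write a[8]=12 → slow++,fast++
(s=8,f=15) a[fast]=12=a[slow] dup → fast++
(s=8,f=16) a[fast]=13≠a[slow]=12 write a[9]=13 → slow++,fast++
(s=9,f=17) a[fast]=13=a[slow] dup → fast++
(s=9,f=18) a[fast]=13=a[slow] dup → fast++
(s=9,f=19) a[fast]=14≠a[slow]=13 write a[10]=14 → slow++,fast++
(s=10,f=20) a[fast]=14=a[slow] dup → fast++

length 10; prefix = [2, 5, 7, 8, 9, 10, 11, 12, 13, 14]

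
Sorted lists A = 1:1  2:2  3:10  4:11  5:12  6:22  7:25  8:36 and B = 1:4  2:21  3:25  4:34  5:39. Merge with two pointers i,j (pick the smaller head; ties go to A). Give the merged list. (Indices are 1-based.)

[i=1,j=1] A[i]=1<=B[j]=4 take 1 → i++
[i=2,j=1] A[i]=2<=B[j]=4 take 2 → i++
[i=3,j=1] A[i]=10>B[j]=4 take 4 → j++
[i=3,j=2] A[i]=10<=B[j]=21 take 10 → i++
[i=4,j=2] A[i]=11<=B[j]=21 take 11 → i++
[i=5,j=2] A[i]=12<=B[j]=21 take 12 → i++
[i=6,j=2] A[i]=22>B[j]=21 take 21 → j++
[i=6,j=3] A[i]=22<=B[j]=25 take 22 → i++
[i=7,j=3] A[i]=25<=B[j]=25 take 25 → i++
[i=8,j=3] A[i]=36>B[j]=25 take 25 → j++
[i=8,j=4] A[i]=36>B[j]=34 take 34 → j++
[i=8,j=5] A[i]=36<=B[j]=39 take 36 → i++
[i=9,j=5] A done, take B[j]=39 → j++

[1, 2, 4, 10, 11, 12, 21, 22, 25, 25, 34, 36, 39]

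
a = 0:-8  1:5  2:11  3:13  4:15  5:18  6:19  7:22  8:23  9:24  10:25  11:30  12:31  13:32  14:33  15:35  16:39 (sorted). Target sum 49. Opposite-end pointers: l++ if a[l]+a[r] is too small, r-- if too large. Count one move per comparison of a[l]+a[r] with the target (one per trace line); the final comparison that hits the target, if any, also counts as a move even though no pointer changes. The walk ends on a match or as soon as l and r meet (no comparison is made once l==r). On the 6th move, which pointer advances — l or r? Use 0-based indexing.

r

l=0 r=16: -8+39=31 <49, l++
l=1 r=16: 5+39=44 <49, l++
l=2 r=16: 11+39=50 >49, r--
l=2 r=15: 11+35=46 <49, l++
l=3 r=15: 13+35=48 <49, l++
l=4 r=15: 15+35=50 >49, r--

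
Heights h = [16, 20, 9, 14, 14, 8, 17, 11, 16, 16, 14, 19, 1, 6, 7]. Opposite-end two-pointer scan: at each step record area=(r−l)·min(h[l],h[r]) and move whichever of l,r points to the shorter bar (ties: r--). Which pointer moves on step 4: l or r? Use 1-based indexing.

l

l=1 r=15: min(16,7)*14=98 best=98 *, r--
l=1 r=14: min(16,6)*13=78 best=98, r--
l=1 r=13: min(16,1)*12=12 best=98, r--
l=1 r=12: min(16,19)*11=176 best=176 *, l++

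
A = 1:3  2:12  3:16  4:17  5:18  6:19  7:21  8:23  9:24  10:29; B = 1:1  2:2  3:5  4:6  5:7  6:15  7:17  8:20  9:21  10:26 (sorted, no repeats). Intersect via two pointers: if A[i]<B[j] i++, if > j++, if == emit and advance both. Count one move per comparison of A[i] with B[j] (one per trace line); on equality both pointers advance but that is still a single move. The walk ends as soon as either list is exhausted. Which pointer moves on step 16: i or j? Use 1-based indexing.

[i=1,j=1] 3>1 → j++
[i=1,j=2] 3>2 → j++
[i=1,j=3] 3<5 → i++
[i=2,j=3] 12>5 → j++
[i=2,j=4] 12>6 → j++
[i=2,j=5] 12>7 → j++
[i=2,j=6] 12<15 → i++
[i=3,j=6] 16>15 → j++
[i=3,j=7] 16<17 → i++
[i=4,j=7] 17==17 emit → i++,j++
[i=5,j=8] 18<20 → i++
[i=6,j=8] 19<20 → i++
[i=7,j=8] 21>20 → j++
[i=7,j=9] 21==21 emit → i++,j++
[i=8,j=10] 23<26 → i++
[i=9,j=10] 24<26 → i++

i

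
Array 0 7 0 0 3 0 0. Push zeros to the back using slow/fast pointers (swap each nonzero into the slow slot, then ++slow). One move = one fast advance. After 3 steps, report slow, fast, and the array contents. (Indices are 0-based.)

(s=0,f=0) a[fast]=0 → fast++
(s=0,f=1) a[fast]=7≠0 swap→a[0]=7 → slow++,fast++
(s=1,f=2) a[fast]=0 → fast++

slow=1, fast=3, a=[7, 0, 0, 0, 3, 0, 0]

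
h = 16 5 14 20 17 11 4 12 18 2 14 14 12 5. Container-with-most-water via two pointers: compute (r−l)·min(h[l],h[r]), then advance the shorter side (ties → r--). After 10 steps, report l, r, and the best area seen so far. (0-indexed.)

l=3, r=6, best area=154

l=0 r=13: min(16,5)*13=65 best=65 *, r--
l=0 r=12: min(16,12)*12=144 best=144 *, r--
l=0 r=11: min(16,14)*11=154 best=154 *, r--
l=0 r=10: min(16,14)*10=140 best=154, r--
l=0 r=9: min(16,2)*9=18 best=154, r--
l=0 r=8: min(16,18)*8=128 best=154, l++
l=1 r=8: min(5,18)*7=35 best=154, l++
l=2 r=8: min(14,18)*6=84 best=154, l++
l=3 r=8: min(20,18)*5=90 best=154, r--
l=3 r=7: min(20,12)*4=48 best=154, r--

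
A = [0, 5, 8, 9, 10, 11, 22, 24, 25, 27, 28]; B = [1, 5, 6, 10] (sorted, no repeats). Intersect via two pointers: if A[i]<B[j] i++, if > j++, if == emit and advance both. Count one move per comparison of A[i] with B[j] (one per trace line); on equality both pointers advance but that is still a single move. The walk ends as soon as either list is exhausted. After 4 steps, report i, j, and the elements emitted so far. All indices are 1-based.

[i=1,j=1] 0<1 → i++
[i=2,j=1] 5>1 → j++
[i=2,j=2] 5==5 emit → i++,j++
[i=3,j=3] 8>6 → j++

i=3, j=4, emitted=[5]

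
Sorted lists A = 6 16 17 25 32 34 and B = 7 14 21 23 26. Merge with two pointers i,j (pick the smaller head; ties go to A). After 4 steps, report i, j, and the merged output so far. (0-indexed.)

i=2, j=2, merged so far=[6, 7, 14, 16]

[i=0,j=0] A[i]=6<=B[j]=7 take 6 → i++
[i=1,j=0] A[i]=16>B[j]=7 take 7 → j++
[i=1,j=1] A[i]=16>B[j]=14 take 14 → j++
[i=1,j=2] A[i]=16<=B[j]=21 take 16 → i++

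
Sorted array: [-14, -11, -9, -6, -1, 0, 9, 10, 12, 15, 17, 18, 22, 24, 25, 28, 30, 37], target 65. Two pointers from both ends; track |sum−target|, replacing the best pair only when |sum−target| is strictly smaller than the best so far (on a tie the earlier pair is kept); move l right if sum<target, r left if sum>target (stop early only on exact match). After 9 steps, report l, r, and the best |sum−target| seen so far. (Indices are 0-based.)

[0,17] -14+37=23 d=42 * → l++
[1,17] -11+37=26 d=39 * → l++
[2,17] -9+37=28 d=37 * → l++
[3,17] -6+37=31 d=34 * → l++
[4,17] -1+37=36 d=29 * → l++
[5,17] 0+37=37 d=28 * → l++
[6,17] 9+37=46 d=19 * → l++
[7,17] 10+37=47 d=18 * → l++
[8,17] 12+37=49 d=16 * → l++

l=9, r=17, best |Δ|=16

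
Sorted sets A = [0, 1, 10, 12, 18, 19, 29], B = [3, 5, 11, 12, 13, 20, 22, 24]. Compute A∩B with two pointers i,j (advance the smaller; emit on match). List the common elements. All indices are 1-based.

intersection = [12]

i=1 j=1: 0<3, i++
i=2 j=1: 1<3, i++
i=3 j=1: 10>3, j++
i=3 j=2: 10>5, j++
i=3 j=3: 10<11, i++
i=4 j=3: 12>11, j++
i=4 j=4: 12==12 emit, i++,j++
i=5 j=5: 18>13, j++
i=5 j=6: 18<20, i++
i=6 j=6: 19<20, i++
i=7 j=6: 29>20, j++
i=7 j=7: 29>22, j++
i=7 j=8: 29>24, j++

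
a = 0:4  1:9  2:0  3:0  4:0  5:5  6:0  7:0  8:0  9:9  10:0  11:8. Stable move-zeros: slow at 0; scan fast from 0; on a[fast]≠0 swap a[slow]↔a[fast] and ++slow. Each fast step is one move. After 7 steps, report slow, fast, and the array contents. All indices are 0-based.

slow=3, fast=7, a=[4, 9, 5, 0, 0, 0, 0, 0, 0, 9, 0, 8]

(s=0,f=0) a[fast]=4≠0 swap→a[0]=4 → slow++,fast++
(s=1,f=1) a[fast]=9≠0 swap→a[1]=9 → slow++,fast++
(s=2,f=2) a[fast]=0 → fast++
(s=2,f=3) a[fast]=0 → fast++
(s=2,f=4) a[fast]=0 → fast++
(s=2,f=5) a[fast]=5≠0 swap→a[2]=5 → slow++,fast++
(s=3,f=6) a[fast]=0 → fast++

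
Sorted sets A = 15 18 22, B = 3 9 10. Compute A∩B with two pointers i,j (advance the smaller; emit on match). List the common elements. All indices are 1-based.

intersection = []

[i=1,j=1] 15>3 → j++
[i=1,j=2] 15>9 → j++
[i=1,j=3] 15>10 → j++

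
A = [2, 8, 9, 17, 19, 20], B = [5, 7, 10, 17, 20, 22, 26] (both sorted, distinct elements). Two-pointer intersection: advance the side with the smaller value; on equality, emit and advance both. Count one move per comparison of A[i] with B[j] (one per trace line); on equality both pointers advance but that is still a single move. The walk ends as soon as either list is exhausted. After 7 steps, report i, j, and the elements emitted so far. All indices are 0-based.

i=4, j=4, emitted=[17]

[i=0,j=0] 2<5 → i++
[i=1,j=0] 8>5 → j++
[i=1,j=1] 8>7 → j++
[i=1,j=2] 8<10 → i++
[i=2,j=2] 9<10 → i++
[i=3,j=2] 17>10 → j++
[i=3,j=3] 17==17 emit → i++,j++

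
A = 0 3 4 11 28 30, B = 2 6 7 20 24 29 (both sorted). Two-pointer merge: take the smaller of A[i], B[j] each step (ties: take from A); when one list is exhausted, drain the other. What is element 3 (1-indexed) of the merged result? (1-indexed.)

[i=1,j=1] A[i]=0<=B[j]=2 take 0 → i++
[i=2,j=1] A[i]=3>B[j]=2 take 2 → j++
[i=2,j=2] A[i]=3<=B[j]=6 take 3 → i++
[i=3,j=2] A[i]=4<=B[j]=6 take 4 → i++
[i=4,j=2] A[i]=11>B[j]=6 take 6 → j++
[i=4,j=3] A[i]=11>B[j]=7 take 7 → j++
[i=4,j=4] A[i]=11<=B[j]=20 take 11 → i++
[i=5,j=4] A[i]=28>B[j]=20 take 20 → j++
[i=5,j=5] A[i]=28>B[j]=24 take 24 → j++
[i=5,j=6] A[i]=28<=B[j]=29 take 28 → i++
[i=6,j=6] A[i]=30>B[j]=29 take 29 → j++
[i=6,j=7] B done, take A[i]=30 → i++

merged[3] = 3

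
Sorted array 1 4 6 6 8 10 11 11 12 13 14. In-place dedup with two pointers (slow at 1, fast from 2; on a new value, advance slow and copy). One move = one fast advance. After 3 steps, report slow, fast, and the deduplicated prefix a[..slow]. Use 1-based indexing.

slow=1 fast=2: a[fast]=4≠a[slow]=1 write a[2]=4, slow++,fast++
slow=2 fast=3: a[fast]=6≠a[slow]=4 write a[3]=6, slow++,fast++
slow=3 fast=4: a[fast]=6=a[slow] dup, fast++

slow=3, fast=5, prefix=[1, 4, 6]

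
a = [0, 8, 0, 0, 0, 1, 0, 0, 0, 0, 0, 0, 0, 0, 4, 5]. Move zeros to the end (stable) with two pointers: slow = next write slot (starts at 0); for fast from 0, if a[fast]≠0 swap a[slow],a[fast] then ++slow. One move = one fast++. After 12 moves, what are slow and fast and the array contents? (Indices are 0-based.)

(s=0,f=0) a[fast]=0 → fast++
(s=0,f=1) a[fast]=8≠0 swap→a[0]=8 → slow++,fast++
(s=1,f=2) a[fast]=0 → fast++
(s=1,f=3) a[fast]=0 → fast++
(s=1,f=4) a[fast]=0 → fast++
(s=1,f=5) a[fast]=1≠0 swap→a[1]=1 → slow++,fast++
(s=2,f=6) a[fast]=0 → fast++
(s=2,f=7) a[fast]=0 → fast++
(s=2,f=8) a[fast]=0 → fast++
(s=2,f=9) a[fast]=0 → fast++
(s=2,f=10) a[fast]=0 → fast++
(s=2,f=11) a[fast]=0 → fast++

slow=2, fast=12, a=[8, 1, 0, 0, 0, 0, 0, 0, 0, 0, 0, 0, 0, 0, 4, 5]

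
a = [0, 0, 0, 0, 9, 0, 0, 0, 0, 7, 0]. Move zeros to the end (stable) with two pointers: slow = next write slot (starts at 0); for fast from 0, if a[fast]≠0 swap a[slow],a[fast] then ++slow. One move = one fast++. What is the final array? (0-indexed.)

(s=0,f=0) a[fast]=0 → fast++
(s=0,f=1) a[fast]=0 → fast++
(s=0,f=2) a[fast]=0 → fast++
(s=0,f=3) a[fast]=0 → fast++
(s=0,f=4) a[fast]=9≠0 swap→a[0]=9 → slow++,fast++
(s=1,f=5) a[fast]=0 → fast++
(s=1,f=6) a[fast]=0 → fast++
(s=1,f=7) a[fast]=0 → fast++
(s=1,f=8) a[fast]=0 → fast++
(s=1,f=9) a[fast]=7≠0 swap→a[1]=7 → slow++,fast++
(s=2,f=10) a[fast]=0 → fast++

[9, 7, 0, 0, 0, 0, 0, 0, 0, 0, 0]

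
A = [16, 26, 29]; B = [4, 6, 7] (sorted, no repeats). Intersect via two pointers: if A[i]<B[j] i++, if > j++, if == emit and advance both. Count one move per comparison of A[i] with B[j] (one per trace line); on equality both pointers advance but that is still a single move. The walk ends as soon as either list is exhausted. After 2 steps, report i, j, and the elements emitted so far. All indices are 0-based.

i=0, j=2, emitted=[]

[i=0,j=0] 16>4 → j++
[i=0,j=1] 16>6 → j++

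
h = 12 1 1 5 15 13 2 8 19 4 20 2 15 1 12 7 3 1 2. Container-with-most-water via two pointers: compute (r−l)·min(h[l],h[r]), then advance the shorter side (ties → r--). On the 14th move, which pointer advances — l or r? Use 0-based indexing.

l=0 r=18: min(12,2)*18=36 best=36 *, r--
l=0 r=17: min(12,1)*17=17 best=36, r--
l=0 r=16: min(12,3)*16=48 best=48 *, r--
l=0 r=15: min(12,7)*15=105 best=105 *, r--
l=0 r=14: min(12,12)*14=168 best=168 *, r--
l=0 r=13: min(12,1)*13=13 best=168, r--
l=0 r=12: min(12,15)*12=144 best=168, l++
l=1 r=12: min(1,15)*11=11 best=168, l++
l=2 r=12: min(1,15)*10=10 best=168, l++
l=3 r=12: min(5,15)*9=45 best=168, l++
l=4 r=12: min(15,15)*8=120 best=168, r--
l=4 r=11: min(15,2)*7=14 best=168, r--
l=4 r=10: min(15,20)*6=90 best=168, l++
l=5 r=10: min(13,20)*5=65 best=168, l++

l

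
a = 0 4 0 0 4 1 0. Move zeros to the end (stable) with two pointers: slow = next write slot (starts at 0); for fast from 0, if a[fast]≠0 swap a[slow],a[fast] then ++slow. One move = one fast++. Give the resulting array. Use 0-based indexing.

slow=0 fast=0: a[fast]=0, fast++
slow=0 fast=1: a[fast]=4≠0 swap→a[0]=4, slow++,fast++
slow=1 fast=2: a[fast]=0, fast++
slow=1 fast=3: a[fast]=0, fast++
slow=1 fast=4: a[fast]=4≠0 swap→a[1]=4, slow++,fast++
slow=2 fast=5: a[fast]=1≠0 swap→a[2]=1, slow++,fast++
slow=3 fast=6: a[fast]=0, fast++

[4, 4, 1, 0, 0, 0, 0]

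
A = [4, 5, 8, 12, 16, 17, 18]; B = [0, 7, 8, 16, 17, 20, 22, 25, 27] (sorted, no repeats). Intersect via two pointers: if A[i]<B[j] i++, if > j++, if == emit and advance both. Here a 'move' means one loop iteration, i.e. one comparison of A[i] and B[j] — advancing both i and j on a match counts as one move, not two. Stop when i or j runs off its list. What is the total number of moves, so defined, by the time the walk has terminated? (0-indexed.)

9 moves

[i=0,j=0] 4>0 → j++
[i=0,j=1] 4<7 → i++
[i=1,j=1] 5<7 → i++
[i=2,j=1] 8>7 → j++
[i=2,j=2] 8==8 emit → i++,j++
[i=3,j=3] 12<16 → i++
[i=4,j=3] 16==16 emit → i++,j++
[i=5,j=4] 17==17 emit → i++,j++
[i=6,j=5] 18<20 → i++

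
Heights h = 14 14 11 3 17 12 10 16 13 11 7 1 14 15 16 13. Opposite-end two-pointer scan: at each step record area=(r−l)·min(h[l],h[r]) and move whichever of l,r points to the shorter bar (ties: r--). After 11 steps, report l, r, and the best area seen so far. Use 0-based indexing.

[0,15] min(14,13)*15=195 best=195 * → r--
[0,14] min(14,16)*14=196 best=196 * → l++
[1,14] min(14,16)*13=182 best=196 → l++
[2,14] min(11,16)*12=132 best=196 → l++
[3,14] min(3,16)*11=33 best=196 → l++
[4,14] min(17,16)*10=160 best=196 → r--
[4,13] min(17,15)*9=135 best=196 → r--
[4,12] min(17,14)*8=112 best=196 → r--
[4,11] min(17,1)*7=7 best=196 → r--
[4,10] min(17,7)*6=42 best=196 → r--
[4,9] min(17,11)*5=55 best=196 → r--

l=4, r=8, best area=196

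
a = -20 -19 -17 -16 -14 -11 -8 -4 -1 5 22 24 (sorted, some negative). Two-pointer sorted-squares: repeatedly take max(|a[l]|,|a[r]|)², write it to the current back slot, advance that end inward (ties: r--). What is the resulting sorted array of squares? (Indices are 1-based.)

l=1 r=12: |-20|<=|24| out[12]=576, r--
l=1 r=11: |-20|<=|22| out[11]=484, r--
l=1 r=10: |-20|>|5| out[10]=400, l++
l=2 r=10: |-19|>|5| out[9]=361, l++
l=3 r=10: |-17|>|5| out[8]=289, l++
l=4 r=10: |-16|>|5| out[7]=256, l++
l=5 r=10: |-14|>|5| out[6]=196, l++
l=6 r=10: |-11|>|5| out[5]=121, l++
l=7 r=10: |-8|>|5| out[4]=64, l++
l=8 r=10: |-4|<=|5| out[3]=25, r--
l=8 r=9: |-4|>|-1| out[2]=16, l++
l=9 r=9: |-1|<=|-1| out[1]=1, r--

[1, 16, 25, 64, 121, 196, 256, 289, 361, 400, 484, 576]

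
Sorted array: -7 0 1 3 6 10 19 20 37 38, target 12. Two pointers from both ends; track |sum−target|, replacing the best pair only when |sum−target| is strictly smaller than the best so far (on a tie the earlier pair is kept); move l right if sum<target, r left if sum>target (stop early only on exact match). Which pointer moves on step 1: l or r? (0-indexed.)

[0,9] -7+38=31 d=19 * → r--

r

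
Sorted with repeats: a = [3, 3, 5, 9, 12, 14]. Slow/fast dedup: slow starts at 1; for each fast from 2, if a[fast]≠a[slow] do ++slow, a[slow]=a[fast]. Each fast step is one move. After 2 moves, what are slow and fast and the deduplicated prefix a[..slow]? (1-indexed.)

(s=1,f=2) a[fast]=3=a[slow] dup → fast++
(s=1,f=3) a[fast]=5≠a[slow]=3 write a[2]=5 → slow++,fast++

slow=2, fast=4, prefix=[3, 5]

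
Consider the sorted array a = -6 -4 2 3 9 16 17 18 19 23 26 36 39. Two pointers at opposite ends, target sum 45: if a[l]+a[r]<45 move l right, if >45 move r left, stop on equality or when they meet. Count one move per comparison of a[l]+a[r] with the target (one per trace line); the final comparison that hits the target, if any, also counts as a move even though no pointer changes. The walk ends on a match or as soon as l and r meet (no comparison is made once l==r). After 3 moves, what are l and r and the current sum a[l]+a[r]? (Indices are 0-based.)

l=3, r=12, sum=42

l=0 r=12: -6+39=33 <45, l++
l=1 r=12: -4+39=35 <45, l++
l=2 r=12: 2+39=41 <45, l++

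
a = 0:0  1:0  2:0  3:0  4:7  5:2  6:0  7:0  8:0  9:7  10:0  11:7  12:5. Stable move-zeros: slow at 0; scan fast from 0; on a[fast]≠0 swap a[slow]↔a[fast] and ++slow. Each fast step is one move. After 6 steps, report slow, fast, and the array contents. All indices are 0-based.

slow=2, fast=6, a=[7, 2, 0, 0, 0, 0, 0, 0, 0, 7, 0, 7, 5]

slow=0 fast=0: a[fast]=0, fast++
slow=0 fast=1: a[fast]=0, fast++
slow=0 fast=2: a[fast]=0, fast++
slow=0 fast=3: a[fast]=0, fast++
slow=0 fast=4: a[fast]=7≠0 swap→a[0]=7, slow++,fast++
slow=1 fast=5: a[fast]=2≠0 swap→a[1]=2, slow++,fast++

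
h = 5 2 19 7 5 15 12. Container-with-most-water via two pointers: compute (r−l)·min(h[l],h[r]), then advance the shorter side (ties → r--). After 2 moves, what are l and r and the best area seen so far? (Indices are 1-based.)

l=3, r=7, best area=30

[1,7] min(5,12)*6=30 best=30 * → l++
[2,7] min(2,12)*5=10 best=30 → l++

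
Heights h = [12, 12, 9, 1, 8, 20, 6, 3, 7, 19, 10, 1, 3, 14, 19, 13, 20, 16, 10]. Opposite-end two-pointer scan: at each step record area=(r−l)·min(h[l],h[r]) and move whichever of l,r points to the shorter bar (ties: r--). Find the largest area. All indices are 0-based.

max area = 220

[0,18] min(12,10)*18=180 best=180 * → r--
[0,17] min(12,16)*17=204 best=204 * → l++
[1,17] min(12,16)*16=192 best=204 → l++
[2,17] min(9,16)*15=135 best=204 → l++
[3,17] min(1,16)*14=14 best=204 → l++
[4,17] min(8,16)*13=104 best=204 → l++
[5,17] min(20,16)*12=192 best=204 → r--
[5,16] min(20,20)*11=220 best=220 * → r--
[5,15] min(20,13)*10=130 best=220 → r--
[5,14] min(20,19)*9=171 best=220 → r--
[5,13] min(20,14)*8=112 best=220 → r--
[5,12] min(20,3)*7=21 best=220 → r--
[5,11] min(20,1)*6=6 best=220 → r--
[5,10] min(20,10)*5=50 best=220 → r--
[5,9] min(20,19)*4=76 best=220 → r--
[5,8] min(20,7)*3=21 best=220 → r--
[5,7] min(20,3)*2=6 best=220 → r--
[5,6] min(20,6)*1=6 best=220 → r--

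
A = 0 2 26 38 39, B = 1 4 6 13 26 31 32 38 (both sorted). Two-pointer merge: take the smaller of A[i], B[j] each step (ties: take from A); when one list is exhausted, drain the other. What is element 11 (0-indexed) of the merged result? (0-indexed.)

merged[11] = 38

[i=0,j=0] A[i]=0<=B[j]=1 take 0 → i++
[i=1,j=0] A[i]=2>B[j]=1 take 1 → j++
[i=1,j=1] A[i]=2<=B[j]=4 take 2 → i++
[i=2,j=1] A[i]=26>B[j]=4 take 4 → j++
[i=2,j=2] A[i]=26>B[j]=6 take 6 → j++
[i=2,j=3] A[i]=26>B[j]=13 take 13 → j++
[i=2,j=4] A[i]=26<=B[j]=26 take 26 → i++
[i=3,j=4] A[i]=38>B[j]=26 take 26 → j++
[i=3,j=5] A[i]=38>B[j]=31 take 31 → j++
[i=3,j=6] A[i]=38>B[j]=32 take 32 → j++
[i=3,j=7] A[i]=38<=B[j]=38 take 38 → i++
[i=4,j=7] A[i]=39>B[j]=38 take 38 → j++
[i=4,j=8] B done, take A[i]=39 → i++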